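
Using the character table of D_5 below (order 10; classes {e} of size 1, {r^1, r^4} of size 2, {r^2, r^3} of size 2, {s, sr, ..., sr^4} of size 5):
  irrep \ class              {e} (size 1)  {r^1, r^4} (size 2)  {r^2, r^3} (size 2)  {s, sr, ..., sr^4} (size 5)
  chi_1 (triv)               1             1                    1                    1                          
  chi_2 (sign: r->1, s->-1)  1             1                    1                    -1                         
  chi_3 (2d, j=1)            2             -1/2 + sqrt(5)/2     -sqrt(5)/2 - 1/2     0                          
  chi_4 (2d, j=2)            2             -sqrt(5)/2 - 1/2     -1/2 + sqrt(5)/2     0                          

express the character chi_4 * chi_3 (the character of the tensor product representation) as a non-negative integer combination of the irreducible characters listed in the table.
chi_4 tensor chi_3 = chi_3 + chi_4 (all other irreducibles have multiplicity 0).

Working: The character of a tensor product is the pointwise product (chi_4 * chi_3)(C) = chi_4(C) * chi_3(C):
  {e}: (2)*(2), {r^1, r^4}: (-sqrt(5)/2 - 1/2)*(-1/2 + sqrt(5)/2), {r^2, r^3}: (-1/2 + sqrt(5)/2)*(-sqrt(5)/2 - 1/2), {s, sr, ..., sr^4}: (0)*(0)
so (chi_4 * chi_3) takes values
  {e} -> 4, {r^1, r^4} -> -1, {r^2, r^3} -> -1, {s, sr, ..., sr^4} -> 0.
Now take the inner product of this character with each irreducible chi from the table, <chi_4*chi_3, chi> = (1/10) sum_C |C| (chi_4*chi_3)(C) conj(chi(C)):
  <chi_4*chi_3, chi_1> = (1/10)[1*(4)*conj(1) + 2*(-1)*conj(1) + 2*(-1)*conj(1) + 5*(0)*conj(1)]
      = (1/10)[(4) + (-2) + (-2) + (0)] = 0/10 = 0
  <chi_4*chi_3, chi_2> = (1/10)[1*(4)*conj(1) + 2*(-1)*conj(1) + 2*(-1)*conj(1) + 5*(0)*conj(-1)]
      = (1/10)[(4) + (-2) + (-2) + (0)] = 0/10 = 0
  <chi_4*chi_3, chi_3> = (1/10)[1*(4)*conj(2) + 2*(-1)*conj(-1/2 + sqrt(5)/2) + 2*(-1)*conj(-sqrt(5)/2 - 1/2) + 5*(0)*conj(0)]
      = (1/10)[(8) + (1 - sqrt(5)) + (1 + sqrt(5)) + (0)] = 10/10 = 1
  <chi_4*chi_3, chi_4> = (1/10)[1*(4)*conj(2) + 2*(-1)*conj(-sqrt(5)/2 - 1/2) + 2*(-1)*conj(-1/2 + sqrt(5)/2) + 5*(0)*conj(0)]
      = (1/10)[(8) + (1 + sqrt(5)) + (1 - sqrt(5)) + (0)] = 10/10 = 1
Hence the multiplicities are chi_3: 1, chi_4: 1. Dimension check: dim(chi_4)*dim(chi_3) = 2*2 = 4 and sum (mult * dim) = 1*2 + 1*2 = 4.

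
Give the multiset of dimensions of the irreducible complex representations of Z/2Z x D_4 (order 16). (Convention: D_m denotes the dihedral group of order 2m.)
Dimensions: 1, 1, 1, 1, 1, 1, 1, 1, 2, 2

Argument: There are 10 irreducibles (= number of conjugacy classes). Their dimensions d_i satisfy sum d_i^2 = |G| = 16: 1 + 1 + 1 + 1 + 1 + 1 + 1 + 1 + 4 + 4 = 16. (For the product with Z/2Z: each of the 2 1-dim characters of Z/2Z tensors with each irrep of D_4, giving 2 copies of each D_4-dimension.)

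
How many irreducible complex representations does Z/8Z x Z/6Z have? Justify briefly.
48

Working: The number of irreducible complex representations of a finite group equals its number of conjugacy classes. Z/8Z x Z/6Z is abelian of order 48, so every element is its own conjugacy class: 48 classes, so Z/8Z x Z/6Z (order 48) has exactly 48 irreducible complex representations.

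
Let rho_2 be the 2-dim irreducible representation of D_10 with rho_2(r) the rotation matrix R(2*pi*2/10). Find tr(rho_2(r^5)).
chi_{rho_2}(r^5) = 2*cos(2*pi*2*5/10) = 2

Solution. rho_2(r^5) is rotation by angle 2*pi*2*5/10, whose trace is 2*cos(2*pi*2*5/10) = 2.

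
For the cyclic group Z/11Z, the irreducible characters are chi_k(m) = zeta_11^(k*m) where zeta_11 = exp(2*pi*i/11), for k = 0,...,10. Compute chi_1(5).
chi_1(5) = zeta_11^5 = exp(10*I*pi/11)

Solution. chi_1(5) = zeta_11^(1*5) = zeta_11^5. Since zeta_11^11 = 1, this equals zeta_11^5 = exp(2*pi*i*5/11) = exp(10*I*pi/11).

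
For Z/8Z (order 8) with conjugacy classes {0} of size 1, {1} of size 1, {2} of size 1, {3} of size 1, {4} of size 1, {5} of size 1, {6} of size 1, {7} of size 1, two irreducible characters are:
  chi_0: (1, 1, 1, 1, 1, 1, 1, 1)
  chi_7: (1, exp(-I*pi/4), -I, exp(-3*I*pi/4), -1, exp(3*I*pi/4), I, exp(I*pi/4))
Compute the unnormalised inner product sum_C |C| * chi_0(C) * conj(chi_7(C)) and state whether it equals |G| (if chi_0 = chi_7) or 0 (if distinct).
Sum = 0; so <chi_0, chi_7> = 0 (distinct irreducibles are orthogonal).

Reasoning: Compute term by term over conjugacy classes (|C| * chi_0(C) * conj(chi_7(C))):
  1*(1)*conj(1) + 1*(1)*conj(exp(-I*pi/4)) + 1*(1)*conj(-I) + 1*(1)*conj(exp(-3*I*pi/4)) + 1*(1)*conj(-1) + 1*(1)*conj(exp(3*I*pi/4)) + 1*(1)*conj(I) + 1*(1)*conj(exp(I*pi/4))
  = (1) + (exp(I*pi/4)) + (I) + (exp(3*I*pi/4)) + (-1) + (exp(-3*I*pi/4)) + (-I) + (exp(-I*pi/4))
  = 0.
(Exp terms are combined using exp(i*s)*conj(exp(i*t)) = exp(i*(s-t)), and sums of them are collapsed using the identity that for every m > 1 the m distinct m-th roots of unity sum to 0, e.g. 1 + exp(2*I*pi/3) + exp(-2*I*pi/3) = 0.)
Dividing by |G| = 8 gives 0/8 = 0, matching the row-orthogonality relation <chi_0, chi_7> = [chi_0 = chi_7].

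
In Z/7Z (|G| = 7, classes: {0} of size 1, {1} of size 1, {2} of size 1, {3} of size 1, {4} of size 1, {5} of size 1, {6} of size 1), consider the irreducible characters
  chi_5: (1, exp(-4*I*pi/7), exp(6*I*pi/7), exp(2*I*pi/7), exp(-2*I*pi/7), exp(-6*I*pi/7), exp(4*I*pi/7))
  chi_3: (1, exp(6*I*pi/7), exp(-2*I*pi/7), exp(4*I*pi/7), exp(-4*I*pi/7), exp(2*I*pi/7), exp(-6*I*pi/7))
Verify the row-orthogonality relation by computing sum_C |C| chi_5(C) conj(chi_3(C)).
Sum = 0; so <chi_5, chi_3> = 0 (distinct irreducibles are orthogonal).

Proof sketch: Compute term by term over conjugacy classes (|C| * chi_5(C) * conj(chi_3(C))):
  1*(1)*conj(1) + 1*(exp(-4*I*pi/7))*conj(exp(6*I*pi/7)) + 1*(exp(6*I*pi/7))*conj(exp(-2*I*pi/7)) + 1*(exp(2*I*pi/7))*conj(exp(4*I*pi/7)) + 1*(exp(-2*I*pi/7))*conj(exp(-4*I*pi/7)) + 1*(exp(-6*I*pi/7))*conj(exp(2*I*pi/7)) + 1*(exp(4*I*pi/7))*conj(exp(-6*I*pi/7))
  = (1) + (exp(4*I*pi/7)) + (exp(-6*I*pi/7)) + (exp(-2*I*pi/7)) + (exp(2*I*pi/7)) + (exp(6*I*pi/7)) + (exp(-4*I*pi/7))
  = 0.
(Exp terms are combined using exp(i*s)*conj(exp(i*t)) = exp(i*(s-t)), and sums of them are collapsed using the identity that for every m > 1 the m distinct m-th roots of unity sum to 0, e.g. 1 + exp(2*I*pi/3) + exp(-2*I*pi/3) = 0.)
Dividing by |G| = 7 gives 0/7 = 0, matching the row-orthogonality relation <chi_5, chi_3> = [chi_5 = chi_3].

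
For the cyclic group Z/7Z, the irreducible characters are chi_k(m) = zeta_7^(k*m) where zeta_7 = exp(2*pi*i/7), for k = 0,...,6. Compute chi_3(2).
chi_3(2) = zeta_7^6 = exp(-2*I*pi/7)

Derivation: chi_3(2) = zeta_7^(3*2) = zeta_7^6. Since zeta_7^7 = 1, this equals zeta_7^6 = exp(2*pi*i*6/7) = exp(-2*I*pi/7).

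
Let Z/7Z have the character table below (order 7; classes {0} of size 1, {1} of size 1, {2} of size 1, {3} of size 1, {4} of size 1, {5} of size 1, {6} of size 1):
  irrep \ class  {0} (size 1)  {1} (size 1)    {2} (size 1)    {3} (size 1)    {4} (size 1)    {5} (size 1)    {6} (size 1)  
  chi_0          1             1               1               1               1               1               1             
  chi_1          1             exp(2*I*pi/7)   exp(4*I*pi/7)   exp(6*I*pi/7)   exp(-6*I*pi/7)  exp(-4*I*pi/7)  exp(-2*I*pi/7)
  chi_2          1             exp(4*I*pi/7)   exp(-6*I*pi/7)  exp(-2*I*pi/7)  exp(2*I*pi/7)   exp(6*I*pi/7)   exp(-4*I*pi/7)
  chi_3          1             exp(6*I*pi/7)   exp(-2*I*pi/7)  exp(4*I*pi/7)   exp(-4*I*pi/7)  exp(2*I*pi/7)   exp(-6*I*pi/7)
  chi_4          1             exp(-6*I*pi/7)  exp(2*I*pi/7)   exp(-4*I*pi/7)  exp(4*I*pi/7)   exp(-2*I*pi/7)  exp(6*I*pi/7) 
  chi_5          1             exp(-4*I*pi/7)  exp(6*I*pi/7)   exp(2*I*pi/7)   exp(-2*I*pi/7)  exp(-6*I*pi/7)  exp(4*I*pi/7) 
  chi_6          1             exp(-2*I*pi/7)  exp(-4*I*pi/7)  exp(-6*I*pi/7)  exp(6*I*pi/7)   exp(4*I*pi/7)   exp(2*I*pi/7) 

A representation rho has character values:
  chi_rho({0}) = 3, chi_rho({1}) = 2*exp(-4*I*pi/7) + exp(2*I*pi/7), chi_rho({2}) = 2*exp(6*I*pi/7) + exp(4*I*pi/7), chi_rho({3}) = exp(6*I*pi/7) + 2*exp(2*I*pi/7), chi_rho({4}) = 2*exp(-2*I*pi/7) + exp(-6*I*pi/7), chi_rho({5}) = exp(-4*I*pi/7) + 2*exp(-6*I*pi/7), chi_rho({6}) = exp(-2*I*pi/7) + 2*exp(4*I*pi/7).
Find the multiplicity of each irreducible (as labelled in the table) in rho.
Multiplicities: chi_0: 0, chi_1: 1, chi_2: 0, chi_3: 0, chi_4: 0, chi_5: 2, chi_6: 0.

Justification: Use <chi_rho, chi> = (1/|G|) sum_C |C| * chi_rho(C) * conj(chi(C)) with |G| = 7 for each irreducible chi in the table:
  <chi_rho, chi_0> = (1/7)[1*(3)*conj(1) + 1*(2*exp(-4*I*pi/7) + exp(2*I*pi/7))*conj(1) + 1*(2*exp(6*I*pi/7) + exp(4*I*pi/7))*conj(1) + 1*(exp(6*I*pi/7) + 2*exp(2*I*pi/7))*conj(1) + 1*(2*exp(-2*I*pi/7) + exp(-6*I*pi/7))*conj(1) + 1*(exp(-4*I*pi/7) + 2*exp(-6*I*pi/7))*conj(1) + 1*(exp(-2*I*pi/7) + 2*exp(4*I*pi/7))*conj(1)]
      = (1/7)[(3) + (2*exp(-4*I*pi/7) + exp(2*I*pi/7)) + (2*exp(6*I*pi/7) + exp(4*I*pi/7)) + (exp(6*I*pi/7) + 2*exp(2*I*pi/7)) + (2*exp(-2*I*pi/7) + exp(-6*I*pi/7)) + (exp(-4*I*pi/7) + 2*exp(-6*I*pi/7)) + (exp(-2*I*pi/7) + 2*exp(4*I*pi/7))] = 0/7 = 0
  <chi_rho, chi_1> = (1/7)[1*(3)*conj(1) + 1*(2*exp(-4*I*pi/7) + exp(2*I*pi/7))*conj(exp(2*I*pi/7)) + 1*(2*exp(6*I*pi/7) + exp(4*I*pi/7))*conj(exp(4*I*pi/7)) + 1*(exp(6*I*pi/7) + 2*exp(2*I*pi/7))*conj(exp(6*I*pi/7)) + 1*(2*exp(-2*I*pi/7) + exp(-6*I*pi/7))*conj(exp(-6*I*pi/7)) + 1*(exp(-4*I*pi/7) + 2*exp(-6*I*pi/7))*conj(exp(-4*I*pi/7)) + 1*(exp(-2*I*pi/7) + 2*exp(4*I*pi/7))*conj(exp(-2*I*pi/7))]
      = (1/7)[(3) + (1 + 2*exp(-6*I*pi/7)) + (1 + 2*exp(2*I*pi/7)) + (1 + 2*exp(-4*I*pi/7)) + (1 + 2*exp(4*I*pi/7)) + (1 + 2*exp(-2*I*pi/7)) + (1 + 2*exp(6*I*pi/7))] = 7/7 = 1
  <chi_rho, chi_2> = (1/7)[1*(3)*conj(1) + 1*(2*exp(-4*I*pi/7) + exp(2*I*pi/7))*conj(exp(4*I*pi/7)) + 1*(2*exp(6*I*pi/7) + exp(4*I*pi/7))*conj(exp(-6*I*pi/7)) + 1*(exp(6*I*pi/7) + 2*exp(2*I*pi/7))*conj(exp(-2*I*pi/7)) + 1*(2*exp(-2*I*pi/7) + exp(-6*I*pi/7))*conj(exp(2*I*pi/7)) + 1*(exp(-4*I*pi/7) + 2*exp(-6*I*pi/7))*conj(exp(6*I*pi/7)) + 1*(exp(-2*I*pi/7) + 2*exp(4*I*pi/7))*conj(exp(-4*I*pi/7))]
      = (1/7)[(3) + (exp(-2*I*pi/7) + 2*exp(6*I*pi/7)) + (2*exp(-2*I*pi/7) + exp(-4*I*pi/7)) + (exp(-6*I*pi/7) + 2*exp(4*I*pi/7)) + (2*exp(-4*I*pi/7) + exp(6*I*pi/7)) + (exp(4*I*pi/7) + 2*exp(2*I*pi/7)) + (2*exp(-6*I*pi/7) + exp(2*I*pi/7))] = 0/7 = 0
  <chi_rho, chi_3> = (1/7)[1*(3)*conj(1) + 1*(2*exp(-4*I*pi/7) + exp(2*I*pi/7))*conj(exp(6*I*pi/7)) + 1*(2*exp(6*I*pi/7) + exp(4*I*pi/7))*conj(exp(-2*I*pi/7)) + 1*(exp(6*I*pi/7) + 2*exp(2*I*pi/7))*conj(exp(4*I*pi/7)) + 1*(2*exp(-2*I*pi/7) + exp(-6*I*pi/7))*conj(exp(-4*I*pi/7)) + 1*(exp(-4*I*pi/7) + 2*exp(-6*I*pi/7))*conj(exp(2*I*pi/7)) + 1*(exp(-2*I*pi/7) + 2*exp(4*I*pi/7))*conj(exp(-6*I*pi/7))]
      = (1/7)[(3) + (exp(-4*I*pi/7) + 2*exp(4*I*pi/7)) + (2*exp(-6*I*pi/7) + exp(6*I*pi/7)) + (2*exp(-2*I*pi/7) + exp(2*I*pi/7)) + (exp(-2*I*pi/7) + 2*exp(2*I*pi/7)) + (exp(-6*I*pi/7) + 2*exp(6*I*pi/7)) + (2*exp(-4*I*pi/7) + exp(4*I*pi/7))] = 0/7 = 0
  <chi_rho, chi_4> = (1/7)[1*(3)*conj(1) + 1*(2*exp(-4*I*pi/7) + exp(2*I*pi/7))*conj(exp(-6*I*pi/7)) + 1*(2*exp(6*I*pi/7) + exp(4*I*pi/7))*conj(exp(2*I*pi/7)) + 1*(exp(6*I*pi/7) + 2*exp(2*I*pi/7))*conj(exp(-4*I*pi/7)) + 1*(2*exp(-2*I*pi/7) + exp(-6*I*pi/7))*conj(exp(4*I*pi/7)) + 1*(exp(-4*I*pi/7) + 2*exp(-6*I*pi/7))*conj(exp(-2*I*pi/7)) + 1*(exp(-2*I*pi/7) + 2*exp(4*I*pi/7))*conj(exp(6*I*pi/7))]
      = (1/7)[(3) + (exp(-6*I*pi/7) + 2*exp(2*I*pi/7)) + (exp(2*I*pi/7) + 2*exp(4*I*pi/7)) + (exp(-4*I*pi/7) + 2*exp(6*I*pi/7)) + (2*exp(-6*I*pi/7) + exp(4*I*pi/7)) + (2*exp(-4*I*pi/7) + exp(-2*I*pi/7)) + (2*exp(-2*I*pi/7) + exp(6*I*pi/7))] = 0/7 = 0
  <chi_rho, chi_5> = (1/7)[1*(3)*conj(1) + 1*(2*exp(-4*I*pi/7) + exp(2*I*pi/7))*conj(exp(-4*I*pi/7)) + 1*(2*exp(6*I*pi/7) + exp(4*I*pi/7))*conj(exp(6*I*pi/7)) + 1*(exp(6*I*pi/7) + 2*exp(2*I*pi/7))*conj(exp(2*I*pi/7)) + 1*(2*exp(-2*I*pi/7) + exp(-6*I*pi/7))*conj(exp(-2*I*pi/7)) + 1*(exp(-4*I*pi/7) + 2*exp(-6*I*pi/7))*conj(exp(-6*I*pi/7)) + 1*(exp(-2*I*pi/7) + 2*exp(4*I*pi/7))*conj(exp(4*I*pi/7))]
      = (1/7)[(3) + (2 + exp(6*I*pi/7)) + (2 + exp(-2*I*pi/7)) + (2 + exp(4*I*pi/7)) + (2 + exp(-4*I*pi/7)) + (2 + exp(2*I*pi/7)) + (2 + exp(-6*I*pi/7))] = 14/7 = 2
  <chi_rho, chi_6> = (1/7)[1*(3)*conj(1) + 1*(2*exp(-4*I*pi/7) + exp(2*I*pi/7))*conj(exp(-2*I*pi/7)) + 1*(2*exp(6*I*pi/7) + exp(4*I*pi/7))*conj(exp(-4*I*pi/7)) + 1*(exp(6*I*pi/7) + 2*exp(2*I*pi/7))*conj(exp(-6*I*pi/7)) + 1*(2*exp(-2*I*pi/7) + exp(-6*I*pi/7))*conj(exp(6*I*pi/7)) + 1*(exp(-4*I*pi/7) + 2*exp(-6*I*pi/7))*conj(exp(4*I*pi/7)) + 1*(exp(-2*I*pi/7) + 2*exp(4*I*pi/7))*conj(exp(2*I*pi/7))]
      = (1/7)[(3) + (2*exp(-2*I*pi/7) + exp(4*I*pi/7)) + (2*exp(-4*I*pi/7) + exp(-6*I*pi/7)) + (2*exp(-6*I*pi/7) + exp(-2*I*pi/7)) + (exp(2*I*pi/7) + 2*exp(6*I*pi/7)) + (exp(6*I*pi/7) + 2*exp(4*I*pi/7)) + (exp(-4*I*pi/7) + 2*exp(2*I*pi/7))] = 0/7 = 0
(Exp terms are combined using exp(i*s)*conj(exp(i*t)) = exp(i*(s-t)), and sums of them are collapsed using the identity that for every m > 1 the m distinct m-th roots of unity sum to 0, e.g. 1 + exp(2*I*pi/3) + exp(-2*I*pi/3) = 0.)
Dimension check: dim(rho) = sum (mult * dim) = 0*1 + 1*1 + 0*1 + 0*1 + 0*1 + 2*1 + 0*1 = 3 = chi_rho(e) = 3.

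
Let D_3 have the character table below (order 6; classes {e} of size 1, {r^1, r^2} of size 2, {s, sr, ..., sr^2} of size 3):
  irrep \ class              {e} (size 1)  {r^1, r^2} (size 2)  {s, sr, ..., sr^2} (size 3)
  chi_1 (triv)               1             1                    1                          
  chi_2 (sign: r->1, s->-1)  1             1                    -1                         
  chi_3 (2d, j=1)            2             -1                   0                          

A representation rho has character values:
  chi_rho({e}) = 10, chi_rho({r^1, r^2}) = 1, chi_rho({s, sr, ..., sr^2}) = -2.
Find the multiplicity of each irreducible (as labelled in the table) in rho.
Multiplicities: chi_1: 1, chi_2: 3, chi_3: 3.

Derivation: Use <chi_rho, chi> = (1/|G|) sum_C |C| * chi_rho(C) * conj(chi(C)) with |G| = 6 for each irreducible chi in the table:
  <chi_rho, chi_1> = (1/6)[1*(10)*conj(1) + 2*(1)*conj(1) + 3*(-2)*conj(1)]
      = (1/6)[(10) + (2) + (-6)] = 6/6 = 1
  <chi_rho, chi_2> = (1/6)[1*(10)*conj(1) + 2*(1)*conj(1) + 3*(-2)*conj(-1)]
      = (1/6)[(10) + (2) + (6)] = 18/6 = 3
  <chi_rho, chi_3> = (1/6)[1*(10)*conj(2) + 2*(1)*conj(-1) + 3*(-2)*conj(0)]
      = (1/6)[(20) + (-2) + (0)] = 18/6 = 3
Dimension check: dim(rho) = sum (mult * dim) = 1*1 + 3*1 + 3*2 = 10 = chi_rho(e) = 10.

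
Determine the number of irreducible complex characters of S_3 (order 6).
3

Details: The number of irreducible complex representations of a finite group equals its number of conjugacy classes. Conjugacy classes in S_3 correspond to cycle types, i.e. partitions of 3; there are p(3) = 3 of them, so S_3 (order 6) has exactly 3 irreducible complex representations.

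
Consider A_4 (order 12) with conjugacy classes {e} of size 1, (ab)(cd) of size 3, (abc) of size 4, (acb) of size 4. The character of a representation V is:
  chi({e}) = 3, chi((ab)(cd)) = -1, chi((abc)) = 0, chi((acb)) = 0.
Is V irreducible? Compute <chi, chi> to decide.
Irreducible: <chi, chi> = 1.

Details: <chi, chi> = (1/|G|) sum_C |C| * |chi(C)|^2 = (1/12)[1*|3|^2 + 3*|-1|^2 + 4*|0|^2 + 4*|0|^2]
  = (1/12)[(9) + (3) + (0) + (0)] = 12/12 = 1.
(Exp terms are combined using exp(i*s)*conj(exp(i*t)) = exp(i*(s-t)), and sums of them are collapsed using the identity that for every m > 1 the m distinct m-th roots of unity sum to 0, e.g. 1 + exp(2*I*pi/3) + exp(-2*I*pi/3) = 0.)
A character is irreducible iff <chi, chi> = 1, so this representation is irreducible.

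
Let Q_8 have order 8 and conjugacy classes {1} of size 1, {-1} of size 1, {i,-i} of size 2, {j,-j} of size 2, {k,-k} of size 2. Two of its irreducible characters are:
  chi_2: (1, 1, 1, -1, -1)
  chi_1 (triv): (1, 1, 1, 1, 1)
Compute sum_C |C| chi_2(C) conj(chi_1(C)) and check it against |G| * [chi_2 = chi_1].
Sum = 0; so <chi_2, chi_1> = 0 (distinct irreducibles are orthogonal).

Reasoning: Compute term by term over conjugacy classes (|C| * chi_2(C) * conj(chi_1(C))):
  1*(1)*conj(1) + 1*(1)*conj(1) + 2*(1)*conj(1) + 2*(-1)*conj(1) + 2*(-1)*conj(1)
  = (1) + (1) + (2) + (-2) + (-2)
  = 0.
Dividing by |G| = 8 gives 0/8 = 0, matching the row-orthogonality relation <chi_2, chi_1> = [chi_2 = chi_1].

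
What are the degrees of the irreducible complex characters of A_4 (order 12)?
Dimensions: 1, 1, 1, 3

There are 4 irreducibles (= number of conjugacy classes). Their dimensions d_i satisfy sum d_i^2 = |G| = 12: 1 + 1 + 1 + 9 = 12.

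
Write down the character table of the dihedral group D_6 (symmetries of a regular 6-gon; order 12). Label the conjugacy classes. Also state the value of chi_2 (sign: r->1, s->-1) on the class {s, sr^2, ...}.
Conjugacy classes: {e} of size 1, {r^3} of size 1, {r^1, r^5} of size 2, {r^2, r^4} of size 2, {s, sr^2, ...} of size 3, {sr, sr^3, ...} of size 3.
Character table:
  irrep \ class              {e} (size 1)  {r^3} (size 1)  {r^1, r^5} (size 2)  {r^2, r^4} (size 2)  {s, sr^2, ...} (size 3)  {sr, sr^3, ...} (size 3)
  chi_1 (triv)               1             1               1                    1                    1                        1                       
  chi_2 (sign: r->1, s->-1)  1             1               1                    1                    -1                       -1                      
  chi_3 (r->-1, s->1)        1             -1              -1                   1                    1                        -1                      
  chi_4 (r->-1, s->-1)       1             -1              -1                   1                    -1                       1                       
  chi_5 (2d, j=1)            2             -2              1                    -1                   0                        0                       
  chi_6 (2d, j=2)            2             2               -1                   -1                   0                        0                       

Spot check: chi_2 (sign: r->1, s->-1) on {s, sr^2, ...} = -1.

D_6 has order 2*6 = 12 with 6 conjugacy classes, hence 6 irreducibles. Sum of squared dims 1 + 1 + 1 + 1 + 4 + 4 = 12 = |G|. Linear characters come from the abelianisation; the 2-dimensional irreps have character r^k -> 2*cos(2*pi*j*k/6), reflections -> 0.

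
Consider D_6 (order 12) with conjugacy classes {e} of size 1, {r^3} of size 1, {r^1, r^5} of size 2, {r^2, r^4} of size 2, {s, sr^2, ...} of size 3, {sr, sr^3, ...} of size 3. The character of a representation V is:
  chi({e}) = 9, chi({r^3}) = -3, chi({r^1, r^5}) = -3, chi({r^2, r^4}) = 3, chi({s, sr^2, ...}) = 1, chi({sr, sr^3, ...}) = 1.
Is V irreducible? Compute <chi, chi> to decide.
Not irreducible (reducible): <chi, chi> = 11 > 1.

Details: <chi, chi> = (1/|G|) sum_C |C| * |chi(C)|^2 = (1/12)[1*|9|^2 + 1*|-3|^2 + 2*|-3|^2 + 2*|3|^2 + 3*|1|^2 + 3*|1|^2]
  = (1/12)[(81) + (9) + (18) + (18) + (3) + (3)] = 132/12 = 11.
A character is irreducible iff <chi, chi> = 1, so this representation is reducible.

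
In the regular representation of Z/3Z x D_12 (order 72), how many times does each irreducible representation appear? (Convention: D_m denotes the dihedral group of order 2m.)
Each irreducible V_i of dimension d_i appears with multiplicity d_i, i.e. rho_reg = (direct sum over all irreducibles V_i) d_i V_i. The irreducible dimensions for Z/3Z x D_12 are 1, 1, 1, 1, 1, 1, 1, 1, 1, 1, 1, 1, 2, 2, 2, 2, 2, 2, 2, 2, 2, 2, 2, 2, 2, 2, 2: 12 irreducibles of dimension 1, each with multiplicity 1; 15 irreducibles of dimension 2, each with multiplicity 2. Total dimension 12*1*1 + 15*2*2 = 72 = |G|.

Why: General theorem: in the regular representation of a finite group G, each irreducible appears with multiplicity equal to its dimension. Check: dim(rho_reg) = sum d_i^2 = 1 + 1 + 1 + 1 + 1 + 1 + 1 + 1 + 1 + 1 + 1 + 1 + 4 + 4 + 4 + 4 + 4 + 4 + 4 + 4 + 4 + 4 + 4 + 4 + 4 + 4 + 4 = 72 = |G|.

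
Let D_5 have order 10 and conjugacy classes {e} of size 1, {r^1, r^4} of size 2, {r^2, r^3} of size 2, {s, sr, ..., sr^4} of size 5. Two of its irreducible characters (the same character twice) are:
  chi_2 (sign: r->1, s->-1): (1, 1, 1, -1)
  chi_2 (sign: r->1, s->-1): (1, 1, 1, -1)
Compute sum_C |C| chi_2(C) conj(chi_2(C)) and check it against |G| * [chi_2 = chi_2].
Sum = 10 = |G| = 10; so <chi_2, chi_2> = 1 (norm-1 confirms irreducibility).

Proof sketch: Compute term by term over conjugacy classes (|C| * chi_2(C) * conj(chi_2(C))):
  1*(1)*conj(1) + 2*(1)*conj(1) + 2*(1)*conj(1) + 5*(-1)*conj(-1)
  = (1) + (2) + (2) + (5)
  = 10.
Dividing by |G| = 10 gives 10/10 = 1, matching the row-orthogonality relation <chi_2, chi_2> = [chi_2 = chi_2].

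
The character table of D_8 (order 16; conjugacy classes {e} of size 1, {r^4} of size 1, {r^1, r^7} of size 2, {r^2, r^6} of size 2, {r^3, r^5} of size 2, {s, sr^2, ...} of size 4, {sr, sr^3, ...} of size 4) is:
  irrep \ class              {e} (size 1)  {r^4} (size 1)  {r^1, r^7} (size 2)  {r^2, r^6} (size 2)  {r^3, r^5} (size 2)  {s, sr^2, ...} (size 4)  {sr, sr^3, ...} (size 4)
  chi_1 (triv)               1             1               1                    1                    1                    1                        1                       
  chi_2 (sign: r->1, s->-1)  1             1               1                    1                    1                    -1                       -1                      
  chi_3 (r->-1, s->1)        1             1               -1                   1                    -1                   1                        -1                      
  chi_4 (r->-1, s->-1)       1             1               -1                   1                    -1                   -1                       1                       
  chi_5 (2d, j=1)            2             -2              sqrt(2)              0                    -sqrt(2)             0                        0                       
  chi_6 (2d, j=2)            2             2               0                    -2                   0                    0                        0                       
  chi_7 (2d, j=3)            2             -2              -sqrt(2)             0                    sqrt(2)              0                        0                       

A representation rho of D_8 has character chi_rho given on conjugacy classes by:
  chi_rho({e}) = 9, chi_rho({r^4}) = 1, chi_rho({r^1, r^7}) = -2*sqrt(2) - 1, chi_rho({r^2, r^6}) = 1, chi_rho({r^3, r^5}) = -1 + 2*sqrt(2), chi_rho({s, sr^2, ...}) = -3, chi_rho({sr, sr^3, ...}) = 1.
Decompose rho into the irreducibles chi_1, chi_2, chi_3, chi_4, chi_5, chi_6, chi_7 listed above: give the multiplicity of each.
Multiplicities: chi_1: 0, chi_2: 1, chi_3: 0, chi_4: 2, chi_5: 0, chi_6: 1, chi_7: 2.

Working: Use <chi_rho, chi> = (1/|G|) sum_C |C| * chi_rho(C) * conj(chi(C)) with |G| = 16 for each irreducible chi in the table:
  <chi_rho, chi_1> = (1/16)[1*(9)*conj(1) + 1*(1)*conj(1) + 2*(-2*sqrt(2) - 1)*conj(1) + 2*(1)*conj(1) + 2*(-1 + 2*sqrt(2))*conj(1) + 4*(-3)*conj(1) + 4*(1)*conj(1)]
      = (1/16)[(9) + (1) + (-4*sqrt(2) - 2) + (2) + (-2 + 4*sqrt(2)) + (-12) + (4)] = 0/16 = 0
  <chi_rho, chi_2> = (1/16)[1*(9)*conj(1) + 1*(1)*conj(1) + 2*(-2*sqrt(2) - 1)*conj(1) + 2*(1)*conj(1) + 2*(-1 + 2*sqrt(2))*conj(1) + 4*(-3)*conj(-1) + 4*(1)*conj(-1)]
      = (1/16)[(9) + (1) + (-4*sqrt(2) - 2) + (2) + (-2 + 4*sqrt(2)) + (12) + (-4)] = 16/16 = 1
  <chi_rho, chi_3> = (1/16)[1*(9)*conj(1) + 1*(1)*conj(1) + 2*(-2*sqrt(2) - 1)*conj(-1) + 2*(1)*conj(1) + 2*(-1 + 2*sqrt(2))*conj(-1) + 4*(-3)*conj(1) + 4*(1)*conj(-1)]
      = (1/16)[(9) + (1) + (2 + 4*sqrt(2)) + (2) + (2 - 4*sqrt(2)) + (-12) + (-4)] = 0/16 = 0
  <chi_rho, chi_4> = (1/16)[1*(9)*conj(1) + 1*(1)*conj(1) + 2*(-2*sqrt(2) - 1)*conj(-1) + 2*(1)*conj(1) + 2*(-1 + 2*sqrt(2))*conj(-1) + 4*(-3)*conj(-1) + 4*(1)*conj(1)]
      = (1/16)[(9) + (1) + (2 + 4*sqrt(2)) + (2) + (2 - 4*sqrt(2)) + (12) + (4)] = 32/16 = 2
  <chi_rho, chi_5> = (1/16)[1*(9)*conj(2) + 1*(1)*conj(-2) + 2*(-2*sqrt(2) - 1)*conj(sqrt(2)) + 2*(1)*conj(0) + 2*(-1 + 2*sqrt(2))*conj(-sqrt(2)) + 4*(-3)*conj(0) + 4*(1)*conj(0)]
      = (1/16)[(18) + (-2) + (-8 - 2*sqrt(2)) + (0) + (-8 + 2*sqrt(2)) + (0) + (0)] = 0/16 = 0
  <chi_rho, chi_6> = (1/16)[1*(9)*conj(2) + 1*(1)*conj(2) + 2*(-2*sqrt(2) - 1)*conj(0) + 2*(1)*conj(-2) + 2*(-1 + 2*sqrt(2))*conj(0) + 4*(-3)*conj(0) + 4*(1)*conj(0)]
      = (1/16)[(18) + (2) + (0) + (-4) + (0) + (0) + (0)] = 16/16 = 1
  <chi_rho, chi_7> = (1/16)[1*(9)*conj(2) + 1*(1)*conj(-2) + 2*(-2*sqrt(2) - 1)*conj(-sqrt(2)) + 2*(1)*conj(0) + 2*(-1 + 2*sqrt(2))*conj(sqrt(2)) + 4*(-3)*conj(0) + 4*(1)*conj(0)]
      = (1/16)[(18) + (-2) + (2*sqrt(2) + 8) + (0) + (8 - 2*sqrt(2)) + (0) + (0)] = 32/16 = 2
Dimension check: dim(rho) = sum (mult * dim) = 0*1 + 1*1 + 0*1 + 2*1 + 0*2 + 1*2 + 2*2 = 9 = chi_rho(e) = 9.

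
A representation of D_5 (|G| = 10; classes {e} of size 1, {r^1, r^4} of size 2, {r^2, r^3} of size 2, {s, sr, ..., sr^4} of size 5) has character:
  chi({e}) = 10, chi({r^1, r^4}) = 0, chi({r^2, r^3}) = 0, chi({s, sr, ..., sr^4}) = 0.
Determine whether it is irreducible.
Not irreducible (reducible): <chi, chi> = 10 > 1.

Derivation: <chi, chi> = (1/|G|) sum_C |C| * |chi(C)|^2 = (1/10)[1*|10|^2 + 2*|0|^2 + 2*|0|^2 + 5*|0|^2]
  = (1/10)[(100) + (0) + (0) + (0)] = 100/10 = 10.
A character is irreducible iff <chi, chi> = 1, so this representation is reducible.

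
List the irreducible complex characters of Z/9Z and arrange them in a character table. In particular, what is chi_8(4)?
Character table of Z/9Z (irreps indexed chi_0,...,chi_8 with chi_k(m) = zeta_9^(k*m), zeta_9 = exp(2*pi*i/9)):
  irrep \ class  {0} (size 1)  {1} (size 1)    {2} (size 1)    {3} (size 1)    {4} (size 1)    {5} (size 1)    {6} (size 1)    {7} (size 1)    {8} (size 1)  
  chi_0          1             1               1               1               1               1               1               1               1             
  chi_1          1             exp(2*I*pi/9)   exp(4*I*pi/9)   exp(2*I*pi/3)   exp(8*I*pi/9)   exp(-8*I*pi/9)  exp(-2*I*pi/3)  exp(-4*I*pi/9)  exp(-2*I*pi/9)
  chi_2          1             exp(4*I*pi/9)   exp(8*I*pi/9)   exp(-2*I*pi/3)  exp(-2*I*pi/9)  exp(2*I*pi/9)   exp(2*I*pi/3)   exp(-8*I*pi/9)  exp(-4*I*pi/9)
  chi_3          1             exp(2*I*pi/3)   exp(-2*I*pi/3)  1               exp(2*I*pi/3)   exp(-2*I*pi/3)  1               exp(2*I*pi/3)   exp(-2*I*pi/3)
  chi_4          1             exp(8*I*pi/9)   exp(-2*I*pi/9)  exp(2*I*pi/3)   exp(-4*I*pi/9)  exp(4*I*pi/9)   exp(-2*I*pi/3)  exp(2*I*pi/9)   exp(-8*I*pi/9)
  chi_5          1             exp(-8*I*pi/9)  exp(2*I*pi/9)   exp(-2*I*pi/3)  exp(4*I*pi/9)   exp(-4*I*pi/9)  exp(2*I*pi/3)   exp(-2*I*pi/9)  exp(8*I*pi/9) 
  chi_6          1             exp(-2*I*pi/3)  exp(2*I*pi/3)   1               exp(-2*I*pi/3)  exp(2*I*pi/3)   1               exp(-2*I*pi/3)  exp(2*I*pi/3) 
  chi_7          1             exp(-4*I*pi/9)  exp(-8*I*pi/9)  exp(2*I*pi/3)   exp(2*I*pi/9)   exp(-2*I*pi/9)  exp(-2*I*pi/3)  exp(8*I*pi/9)   exp(4*I*pi/9) 
  chi_8          1             exp(-2*I*pi/9)  exp(-4*I*pi/9)  exp(-2*I*pi/3)  exp(-8*I*pi/9)  exp(8*I*pi/9)   exp(2*I*pi/3)   exp(4*I*pi/9)   exp(2*I*pi/9) 

Spot check: chi_8(4) = zeta_9^(8*4) = zeta_9^32 = exp(-8*I*pi/9).

Working: Z/9Z is abelian, so all 9 irreducible complex representations are 1-dimensional. They are given by chi_k(m) = zeta_9^(k*m) for k = 0,...,8. Row orthogonality: sum_m chi_k(m) conj(chi_l(m)) = 9 * [k = l].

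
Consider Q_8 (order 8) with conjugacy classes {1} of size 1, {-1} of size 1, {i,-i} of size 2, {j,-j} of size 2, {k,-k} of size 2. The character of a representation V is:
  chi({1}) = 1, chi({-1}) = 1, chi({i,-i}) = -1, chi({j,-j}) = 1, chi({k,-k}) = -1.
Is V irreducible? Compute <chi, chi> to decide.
Irreducible: <chi, chi> = 1.

Solution. <chi, chi> = (1/|G|) sum_C |C| * |chi(C)|^2 = (1/8)[1*|1|^2 + 1*|1|^2 + 2*|-1|^2 + 2*|1|^2 + 2*|-1|^2]
  = (1/8)[(1) + (1) + (2) + (2) + (2)] = 8/8 = 1.
A character is irreducible iff <chi, chi> = 1, so this representation is irreducible.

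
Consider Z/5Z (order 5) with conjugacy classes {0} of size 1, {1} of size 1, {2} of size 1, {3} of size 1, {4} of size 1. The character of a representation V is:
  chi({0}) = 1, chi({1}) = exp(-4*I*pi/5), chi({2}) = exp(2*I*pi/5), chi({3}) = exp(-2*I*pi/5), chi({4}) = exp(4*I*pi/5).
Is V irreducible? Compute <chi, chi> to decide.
Irreducible: <chi, chi> = 1.

Details: <chi, chi> = (1/|G|) sum_C |C| * |chi(C)|^2 = (1/5)[1*|1|^2 + 1*|exp(-4*I*pi/5)|^2 + 1*|exp(2*I*pi/5)|^2 + 1*|exp(-2*I*pi/5)|^2 + 1*|exp(4*I*pi/5)|^2]
  = (1/5)[(1) + (1) + (1) + (1) + (1)] = 5/5 = 1.
(Exp terms are combined using exp(i*s)*conj(exp(i*t)) = exp(i*(s-t)), and sums of them are collapsed using the identity that for every m > 1 the m distinct m-th roots of unity sum to 0, e.g. 1 + exp(2*I*pi/3) + exp(-2*I*pi/3) = 0.)
A character is irreducible iff <chi, chi> = 1, so this representation is irreducible.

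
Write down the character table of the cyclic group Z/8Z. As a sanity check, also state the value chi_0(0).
Character table of Z/8Z (irreps indexed chi_0,...,chi_7 with chi_k(m) = zeta_8^(k*m), zeta_8 = exp(2*pi*i/8)):
  irrep \ class  {0} (size 1)  {1} (size 1)    {2} (size 1)  {3} (size 1)    {4} (size 1)  {5} (size 1)    {6} (size 1)  {7} (size 1)  
  chi_0          1             1               1             1               1             1               1             1             
  chi_1          1             exp(I*pi/4)     I             exp(3*I*pi/4)   -1            exp(-3*I*pi/4)  -I            exp(-I*pi/4)  
  chi_2          1             I               -1            -I              1             I               -1            -I            
  chi_3          1             exp(3*I*pi/4)   -I            exp(I*pi/4)     -1            exp(-I*pi/4)    I             exp(-3*I*pi/4)
  chi_4          1             -1              1             -1              1             -1              1             -1            
  chi_5          1             exp(-3*I*pi/4)  I             exp(-I*pi/4)    -1            exp(I*pi/4)     -I            exp(3*I*pi/4) 
  chi_6          1             -I              -1            I               1             -I              -1            I             
  chi_7          1             exp(-I*pi/4)    -I            exp(-3*I*pi/4)  -1            exp(3*I*pi/4)   I             exp(I*pi/4)   

Spot check: chi_0(0) = zeta_8^(0*0) = zeta_8^0 = 1.

Why: Z/8Z is abelian, so all 8 irreducible complex representations are 1-dimensional. They are given by chi_k(m) = zeta_8^(k*m) for k = 0,...,7. Row orthogonality: sum_m chi_k(m) conj(chi_l(m)) = 8 * [k = l].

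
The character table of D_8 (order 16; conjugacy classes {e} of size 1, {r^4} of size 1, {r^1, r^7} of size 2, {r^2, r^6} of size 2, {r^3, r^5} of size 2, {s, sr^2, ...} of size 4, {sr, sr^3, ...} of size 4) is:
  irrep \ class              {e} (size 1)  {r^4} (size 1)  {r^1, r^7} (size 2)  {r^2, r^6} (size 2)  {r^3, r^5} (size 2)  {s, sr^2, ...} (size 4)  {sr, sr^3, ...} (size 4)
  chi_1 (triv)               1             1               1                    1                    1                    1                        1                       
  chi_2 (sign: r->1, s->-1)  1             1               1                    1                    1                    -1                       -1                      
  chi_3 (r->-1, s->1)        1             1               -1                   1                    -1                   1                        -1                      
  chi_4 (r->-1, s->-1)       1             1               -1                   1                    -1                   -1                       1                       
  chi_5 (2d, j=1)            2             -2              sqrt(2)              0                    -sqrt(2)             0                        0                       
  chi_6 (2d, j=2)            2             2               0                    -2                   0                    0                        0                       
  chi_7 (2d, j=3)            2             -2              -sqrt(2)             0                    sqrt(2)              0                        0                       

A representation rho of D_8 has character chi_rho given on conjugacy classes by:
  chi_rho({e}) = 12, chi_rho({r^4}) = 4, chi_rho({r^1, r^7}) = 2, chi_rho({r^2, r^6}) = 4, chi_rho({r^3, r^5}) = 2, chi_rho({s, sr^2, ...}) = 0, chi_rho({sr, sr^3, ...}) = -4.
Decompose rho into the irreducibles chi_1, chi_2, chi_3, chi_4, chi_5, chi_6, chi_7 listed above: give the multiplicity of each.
Multiplicities: chi_1: 1, chi_2: 3, chi_3: 2, chi_4: 0, chi_5: 1, chi_6: 1, chi_7: 1.

Proof sketch: Use <chi_rho, chi> = (1/|G|) sum_C |C| * chi_rho(C) * conj(chi(C)) with |G| = 16 for each irreducible chi in the table:
  <chi_rho, chi_1> = (1/16)[1*(12)*conj(1) + 1*(4)*conj(1) + 2*(2)*conj(1) + 2*(4)*conj(1) + 2*(2)*conj(1) + 4*(0)*conj(1) + 4*(-4)*conj(1)]
      = (1/16)[(12) + (4) + (4) + (8) + (4) + (0) + (-16)] = 16/16 = 1
  <chi_rho, chi_2> = (1/16)[1*(12)*conj(1) + 1*(4)*conj(1) + 2*(2)*conj(1) + 2*(4)*conj(1) + 2*(2)*conj(1) + 4*(0)*conj(-1) + 4*(-4)*conj(-1)]
      = (1/16)[(12) + (4) + (4) + (8) + (4) + (0) + (16)] = 48/16 = 3
  <chi_rho, chi_3> = (1/16)[1*(12)*conj(1) + 1*(4)*conj(1) + 2*(2)*conj(-1) + 2*(4)*conj(1) + 2*(2)*conj(-1) + 4*(0)*conj(1) + 4*(-4)*conj(-1)]
      = (1/16)[(12) + (4) + (-4) + (8) + (-4) + (0) + (16)] = 32/16 = 2
  <chi_rho, chi_4> = (1/16)[1*(12)*conj(1) + 1*(4)*conj(1) + 2*(2)*conj(-1) + 2*(4)*conj(1) + 2*(2)*conj(-1) + 4*(0)*conj(-1) + 4*(-4)*conj(1)]
      = (1/16)[(12) + (4) + (-4) + (8) + (-4) + (0) + (-16)] = 0/16 = 0
  <chi_rho, chi_5> = (1/16)[1*(12)*conj(2) + 1*(4)*conj(-2) + 2*(2)*conj(sqrt(2)) + 2*(4)*conj(0) + 2*(2)*conj(-sqrt(2)) + 4*(0)*conj(0) + 4*(-4)*conj(0)]
      = (1/16)[(24) + (-8) + (4*sqrt(2)) + (0) + (-4*sqrt(2)) + (0) + (0)] = 16/16 = 1
  <chi_rho, chi_6> = (1/16)[1*(12)*conj(2) + 1*(4)*conj(2) + 2*(2)*conj(0) + 2*(4)*conj(-2) + 2*(2)*conj(0) + 4*(0)*conj(0) + 4*(-4)*conj(0)]
      = (1/16)[(24) + (8) + (0) + (-16) + (0) + (0) + (0)] = 16/16 = 1
  <chi_rho, chi_7> = (1/16)[1*(12)*conj(2) + 1*(4)*conj(-2) + 2*(2)*conj(-sqrt(2)) + 2*(4)*conj(0) + 2*(2)*conj(sqrt(2)) + 4*(0)*conj(0) + 4*(-4)*conj(0)]
      = (1/16)[(24) + (-8) + (-4*sqrt(2)) + (0) + (4*sqrt(2)) + (0) + (0)] = 16/16 = 1
Dimension check: dim(rho) = sum (mult * dim) = 1*1 + 3*1 + 2*1 + 0*1 + 1*2 + 1*2 + 1*2 = 12 = chi_rho(e) = 12.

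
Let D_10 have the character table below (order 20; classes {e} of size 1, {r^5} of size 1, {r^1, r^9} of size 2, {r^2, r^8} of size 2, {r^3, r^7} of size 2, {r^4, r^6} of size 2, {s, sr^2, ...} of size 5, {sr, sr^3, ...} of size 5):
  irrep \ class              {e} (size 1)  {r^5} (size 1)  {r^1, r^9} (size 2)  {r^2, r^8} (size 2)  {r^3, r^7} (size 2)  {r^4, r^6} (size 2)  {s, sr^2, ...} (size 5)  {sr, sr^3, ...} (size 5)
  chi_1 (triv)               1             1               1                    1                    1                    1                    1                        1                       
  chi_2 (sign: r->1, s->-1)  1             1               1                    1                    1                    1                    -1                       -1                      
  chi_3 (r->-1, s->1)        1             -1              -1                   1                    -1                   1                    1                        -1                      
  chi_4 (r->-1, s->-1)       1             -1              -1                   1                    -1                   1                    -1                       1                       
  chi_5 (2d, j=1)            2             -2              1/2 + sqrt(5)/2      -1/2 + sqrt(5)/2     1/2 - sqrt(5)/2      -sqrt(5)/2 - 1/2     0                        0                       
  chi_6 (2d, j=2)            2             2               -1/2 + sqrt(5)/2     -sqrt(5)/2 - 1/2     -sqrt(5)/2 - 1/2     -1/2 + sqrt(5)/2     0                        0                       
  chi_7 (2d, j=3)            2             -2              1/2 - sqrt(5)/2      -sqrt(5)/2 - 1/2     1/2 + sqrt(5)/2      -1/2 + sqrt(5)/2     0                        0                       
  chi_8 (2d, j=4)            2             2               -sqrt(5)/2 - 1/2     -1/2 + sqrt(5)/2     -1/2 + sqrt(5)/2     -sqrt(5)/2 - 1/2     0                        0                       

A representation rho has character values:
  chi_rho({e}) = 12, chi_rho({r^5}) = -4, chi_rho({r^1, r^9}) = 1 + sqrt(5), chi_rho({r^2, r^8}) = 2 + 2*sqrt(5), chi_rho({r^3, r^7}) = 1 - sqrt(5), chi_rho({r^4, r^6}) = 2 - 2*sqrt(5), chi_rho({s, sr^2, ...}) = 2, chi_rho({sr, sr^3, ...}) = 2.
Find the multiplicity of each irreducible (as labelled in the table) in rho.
Multiplicities: chi_1: 2, chi_2: 0, chi_3: 1, chi_4: 1, chi_5: 3, chi_6: 0, chi_7: 0, chi_8: 1.

Reasoning: Use <chi_rho, chi> = (1/|G|) sum_C |C| * chi_rho(C) * conj(chi(C)) with |G| = 20 for each irreducible chi in the table:
  <chi_rho, chi_1> = (1/20)[1*(12)*conj(1) + 1*(-4)*conj(1) + 2*(1 + sqrt(5))*conj(1) + 2*(2 + 2*sqrt(5))*conj(1) + 2*(1 - sqrt(5))*conj(1) + 2*(2 - 2*sqrt(5))*conj(1) + 5*(2)*conj(1) + 5*(2)*conj(1)]
      = (1/20)[(12) + (-4) + (2 + 2*sqrt(5)) + (4 + 4*sqrt(5)) + (2 - 2*sqrt(5)) + (4 - 4*sqrt(5)) + (10) + (10)] = 40/20 = 2
  <chi_rho, chi_2> = (1/20)[1*(12)*conj(1) + 1*(-4)*conj(1) + 2*(1 + sqrt(5))*conj(1) + 2*(2 + 2*sqrt(5))*conj(1) + 2*(1 - sqrt(5))*conj(1) + 2*(2 - 2*sqrt(5))*conj(1) + 5*(2)*conj(-1) + 5*(2)*conj(-1)]
      = (1/20)[(12) + (-4) + (2 + 2*sqrt(5)) + (4 + 4*sqrt(5)) + (2 - 2*sqrt(5)) + (4 - 4*sqrt(5)) + (-10) + (-10)] = 0/20 = 0
  <chi_rho, chi_3> = (1/20)[1*(12)*conj(1) + 1*(-4)*conj(-1) + 2*(1 + sqrt(5))*conj(-1) + 2*(2 + 2*sqrt(5))*conj(1) + 2*(1 - sqrt(5))*conj(-1) + 2*(2 - 2*sqrt(5))*conj(1) + 5*(2)*conj(1) + 5*(2)*conj(-1)]
      = (1/20)[(12) + (4) + (-2*sqrt(5) - 2) + (4 + 4*sqrt(5)) + (-2 + 2*sqrt(5)) + (4 - 4*sqrt(5)) + (10) + (-10)] = 20/20 = 1
  <chi_rho, chi_4> = (1/20)[1*(12)*conj(1) + 1*(-4)*conj(-1) + 2*(1 + sqrt(5))*conj(-1) + 2*(2 + 2*sqrt(5))*conj(1) + 2*(1 - sqrt(5))*conj(-1) + 2*(2 - 2*sqrt(5))*conj(1) + 5*(2)*conj(-1) + 5*(2)*conj(1)]
      = (1/20)[(12) + (4) + (-2*sqrt(5) - 2) + (4 + 4*sqrt(5)) + (-2 + 2*sqrt(5)) + (4 - 4*sqrt(5)) + (-10) + (10)] = 20/20 = 1
  <chi_rho, chi_5> = (1/20)[1*(12)*conj(2) + 1*(-4)*conj(-2) + 2*(1 + sqrt(5))*conj(1/2 + sqrt(5)/2) + 2*(2 + 2*sqrt(5))*conj(-1/2 + sqrt(5)/2) + 2*(1 - sqrt(5))*conj(1/2 - sqrt(5)/2) + 2*(2 - 2*sqrt(5))*conj(-sqrt(5)/2 - 1/2) + 5*(2)*conj(0) + 5*(2)*conj(0)]
      = (1/20)[(24) + (8) + (2*sqrt(5) + 6) + (8) + (6 - 2*sqrt(5)) + (8) + (0) + (0)] = 60/20 = 3
  <chi_rho, chi_6> = (1/20)[1*(12)*conj(2) + 1*(-4)*conj(2) + 2*(1 + sqrt(5))*conj(-1/2 + sqrt(5)/2) + 2*(2 + 2*sqrt(5))*conj(-sqrt(5)/2 - 1/2) + 2*(1 - sqrt(5))*conj(-sqrt(5)/2 - 1/2) + 2*(2 - 2*sqrt(5))*conj(-1/2 + sqrt(5)/2) + 5*(2)*conj(0) + 5*(2)*conj(0)]
      = (1/20)[(24) + (-8) + (4) + (-12 - 4*sqrt(5)) + (4) + (-12 + 4*sqrt(5)) + (0) + (0)] = 0/20 = 0
  <chi_rho, chi_7> = (1/20)[1*(12)*conj(2) + 1*(-4)*conj(-2) + 2*(1 + sqrt(5))*conj(1/2 - sqrt(5)/2) + 2*(2 + 2*sqrt(5))*conj(-sqrt(5)/2 - 1/2) + 2*(1 - sqrt(5))*conj(1/2 + sqrt(5)/2) + 2*(2 - 2*sqrt(5))*conj(-1/2 + sqrt(5)/2) + 5*(2)*conj(0) + 5*(2)*conj(0)]
      = (1/20)[(24) + (8) + (-4) + (-12 - 4*sqrt(5)) + (-4) + (-12 + 4*sqrt(5)) + (0) + (0)] = 0/20 = 0
  <chi_rho, chi_8> = (1/20)[1*(12)*conj(2) + 1*(-4)*conj(2) + 2*(1 + sqrt(5))*conj(-sqrt(5)/2 - 1/2) + 2*(2 + 2*sqrt(5))*conj(-1/2 + sqrt(5)/2) + 2*(1 - sqrt(5))*conj(-1/2 + sqrt(5)/2) + 2*(2 - 2*sqrt(5))*conj(-sqrt(5)/2 - 1/2) + 5*(2)*conj(0) + 5*(2)*conj(0)]
      = (1/20)[(24) + (-8) + (-6 - 2*sqrt(5)) + (8) + (-6 + 2*sqrt(5)) + (8) + (0) + (0)] = 20/20 = 1
Dimension check: dim(rho) = sum (mult * dim) = 2*1 + 0*1 + 1*1 + 1*1 + 3*2 + 0*2 + 0*2 + 1*2 = 12 = chi_rho(e) = 12.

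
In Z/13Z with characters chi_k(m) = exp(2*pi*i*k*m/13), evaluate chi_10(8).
chi_10(8) = zeta_13^80 = exp(4*I*pi/13)

Why: chi_10(8) = zeta_13^(10*8) = zeta_13^80. Since zeta_13^13 = 1, this equals zeta_13^2 = exp(2*pi*i*2/13) = exp(4*I*pi/13).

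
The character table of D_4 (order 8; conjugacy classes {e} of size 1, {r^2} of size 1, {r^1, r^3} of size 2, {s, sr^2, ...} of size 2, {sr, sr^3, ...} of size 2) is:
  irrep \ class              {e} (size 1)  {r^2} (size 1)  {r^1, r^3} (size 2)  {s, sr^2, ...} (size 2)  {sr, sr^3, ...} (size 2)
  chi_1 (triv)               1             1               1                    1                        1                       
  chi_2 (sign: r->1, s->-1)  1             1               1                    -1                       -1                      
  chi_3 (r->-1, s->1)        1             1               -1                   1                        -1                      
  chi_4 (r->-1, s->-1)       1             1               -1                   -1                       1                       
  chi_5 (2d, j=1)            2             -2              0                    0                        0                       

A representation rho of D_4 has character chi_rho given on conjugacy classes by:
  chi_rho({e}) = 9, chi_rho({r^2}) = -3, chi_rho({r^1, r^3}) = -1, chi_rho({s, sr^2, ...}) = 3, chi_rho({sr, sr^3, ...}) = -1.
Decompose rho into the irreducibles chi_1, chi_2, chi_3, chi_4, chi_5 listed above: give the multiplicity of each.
Multiplicities: chi_1: 1, chi_2: 0, chi_3: 2, chi_4: 0, chi_5: 3.

Details: Use <chi_rho, chi> = (1/|G|) sum_C |C| * chi_rho(C) * conj(chi(C)) with |G| = 8 for each irreducible chi in the table:
  <chi_rho, chi_1> = (1/8)[1*(9)*conj(1) + 1*(-3)*conj(1) + 2*(-1)*conj(1) + 2*(3)*conj(1) + 2*(-1)*conj(1)]
      = (1/8)[(9) + (-3) + (-2) + (6) + (-2)] = 8/8 = 1
  <chi_rho, chi_2> = (1/8)[1*(9)*conj(1) + 1*(-3)*conj(1) + 2*(-1)*conj(1) + 2*(3)*conj(-1) + 2*(-1)*conj(-1)]
      = (1/8)[(9) + (-3) + (-2) + (-6) + (2)] = 0/8 = 0
  <chi_rho, chi_3> = (1/8)[1*(9)*conj(1) + 1*(-3)*conj(1) + 2*(-1)*conj(-1) + 2*(3)*conj(1) + 2*(-1)*conj(-1)]
      = (1/8)[(9) + (-3) + (2) + (6) + (2)] = 16/8 = 2
  <chi_rho, chi_4> = (1/8)[1*(9)*conj(1) + 1*(-3)*conj(1) + 2*(-1)*conj(-1) + 2*(3)*conj(-1) + 2*(-1)*conj(1)]
      = (1/8)[(9) + (-3) + (2) + (-6) + (-2)] = 0/8 = 0
  <chi_rho, chi_5> = (1/8)[1*(9)*conj(2) + 1*(-3)*conj(-2) + 2*(-1)*conj(0) + 2*(3)*conj(0) + 2*(-1)*conj(0)]
      = (1/8)[(18) + (6) + (0) + (0) + (0)] = 24/8 = 3
Dimension check: dim(rho) = sum (mult * dim) = 1*1 + 0*1 + 2*1 + 0*1 + 3*2 = 9 = chi_rho(e) = 9.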